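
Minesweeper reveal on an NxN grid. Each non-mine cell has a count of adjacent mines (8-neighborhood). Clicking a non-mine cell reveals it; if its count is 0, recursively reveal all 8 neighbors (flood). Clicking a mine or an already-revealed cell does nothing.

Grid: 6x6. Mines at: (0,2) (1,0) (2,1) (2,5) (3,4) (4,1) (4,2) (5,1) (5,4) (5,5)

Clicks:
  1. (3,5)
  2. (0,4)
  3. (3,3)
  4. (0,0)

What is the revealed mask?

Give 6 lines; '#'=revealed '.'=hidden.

Click 1 (3,5) count=2: revealed 1 new [(3,5)] -> total=1
Click 2 (0,4) count=0: revealed 6 new [(0,3) (0,4) (0,5) (1,3) (1,4) (1,5)] -> total=7
Click 3 (3,3) count=2: revealed 1 new [(3,3)] -> total=8
Click 4 (0,0) count=1: revealed 1 new [(0,0)] -> total=9

Answer: #..###
...###
......
...#.#
......
......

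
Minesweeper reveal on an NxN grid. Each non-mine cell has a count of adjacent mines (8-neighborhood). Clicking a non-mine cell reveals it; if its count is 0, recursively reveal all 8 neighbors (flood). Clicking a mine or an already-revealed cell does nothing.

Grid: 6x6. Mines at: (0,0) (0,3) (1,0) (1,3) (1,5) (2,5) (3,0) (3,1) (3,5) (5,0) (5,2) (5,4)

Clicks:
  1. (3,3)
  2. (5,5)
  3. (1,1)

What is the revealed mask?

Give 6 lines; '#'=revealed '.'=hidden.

Answer: ......
.#....
..###.
..###.
..###.
.....#

Derivation:
Click 1 (3,3) count=0: revealed 9 new [(2,2) (2,3) (2,4) (3,2) (3,3) (3,4) (4,2) (4,3) (4,4)] -> total=9
Click 2 (5,5) count=1: revealed 1 new [(5,5)] -> total=10
Click 3 (1,1) count=2: revealed 1 new [(1,1)] -> total=11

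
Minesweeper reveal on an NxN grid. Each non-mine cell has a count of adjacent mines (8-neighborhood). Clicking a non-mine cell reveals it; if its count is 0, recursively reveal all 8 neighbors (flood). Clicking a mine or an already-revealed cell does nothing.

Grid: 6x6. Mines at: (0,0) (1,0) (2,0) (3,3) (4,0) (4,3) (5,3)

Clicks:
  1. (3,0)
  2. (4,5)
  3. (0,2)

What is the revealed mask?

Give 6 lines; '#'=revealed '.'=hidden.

Click 1 (3,0) count=2: revealed 1 new [(3,0)] -> total=1
Click 2 (4,5) count=0: revealed 21 new [(0,1) (0,2) (0,3) (0,4) (0,5) (1,1) (1,2) (1,3) (1,4) (1,5) (2,1) (2,2) (2,3) (2,4) (2,5) (3,4) (3,5) (4,4) (4,5) (5,4) (5,5)] -> total=22
Click 3 (0,2) count=0: revealed 0 new [(none)] -> total=22

Answer: .#####
.#####
.#####
#...##
....##
....##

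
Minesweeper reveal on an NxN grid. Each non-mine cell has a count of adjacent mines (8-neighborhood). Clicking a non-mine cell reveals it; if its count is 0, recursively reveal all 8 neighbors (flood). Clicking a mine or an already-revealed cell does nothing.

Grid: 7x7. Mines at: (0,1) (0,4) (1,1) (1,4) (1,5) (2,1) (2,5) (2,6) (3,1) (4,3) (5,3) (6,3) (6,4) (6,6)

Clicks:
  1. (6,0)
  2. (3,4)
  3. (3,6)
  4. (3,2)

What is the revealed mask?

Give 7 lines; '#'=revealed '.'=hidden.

Answer: .......
.......
.......
..#.#.#
###....
###....
###....

Derivation:
Click 1 (6,0) count=0: revealed 9 new [(4,0) (4,1) (4,2) (5,0) (5,1) (5,2) (6,0) (6,1) (6,2)] -> total=9
Click 2 (3,4) count=2: revealed 1 new [(3,4)] -> total=10
Click 3 (3,6) count=2: revealed 1 new [(3,6)] -> total=11
Click 4 (3,2) count=3: revealed 1 new [(3,2)] -> total=12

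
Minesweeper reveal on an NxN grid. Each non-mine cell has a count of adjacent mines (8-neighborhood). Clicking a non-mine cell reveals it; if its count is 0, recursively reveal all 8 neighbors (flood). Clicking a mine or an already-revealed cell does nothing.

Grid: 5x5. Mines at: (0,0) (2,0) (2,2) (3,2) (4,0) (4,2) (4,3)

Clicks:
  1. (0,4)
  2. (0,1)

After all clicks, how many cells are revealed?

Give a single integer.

Answer: 12

Derivation:
Click 1 (0,4) count=0: revealed 12 new [(0,1) (0,2) (0,3) (0,4) (1,1) (1,2) (1,3) (1,4) (2,3) (2,4) (3,3) (3,4)] -> total=12
Click 2 (0,1) count=1: revealed 0 new [(none)] -> total=12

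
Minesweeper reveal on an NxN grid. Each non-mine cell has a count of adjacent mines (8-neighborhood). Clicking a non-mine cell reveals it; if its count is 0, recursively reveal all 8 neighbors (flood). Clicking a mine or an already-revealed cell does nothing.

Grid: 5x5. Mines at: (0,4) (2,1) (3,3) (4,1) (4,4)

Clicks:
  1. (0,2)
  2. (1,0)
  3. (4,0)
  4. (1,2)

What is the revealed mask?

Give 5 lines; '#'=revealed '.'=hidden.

Click 1 (0,2) count=0: revealed 8 new [(0,0) (0,1) (0,2) (0,3) (1,0) (1,1) (1,2) (1,3)] -> total=8
Click 2 (1,0) count=1: revealed 0 new [(none)] -> total=8
Click 3 (4,0) count=1: revealed 1 new [(4,0)] -> total=9
Click 4 (1,2) count=1: revealed 0 new [(none)] -> total=9

Answer: ####.
####.
.....
.....
#....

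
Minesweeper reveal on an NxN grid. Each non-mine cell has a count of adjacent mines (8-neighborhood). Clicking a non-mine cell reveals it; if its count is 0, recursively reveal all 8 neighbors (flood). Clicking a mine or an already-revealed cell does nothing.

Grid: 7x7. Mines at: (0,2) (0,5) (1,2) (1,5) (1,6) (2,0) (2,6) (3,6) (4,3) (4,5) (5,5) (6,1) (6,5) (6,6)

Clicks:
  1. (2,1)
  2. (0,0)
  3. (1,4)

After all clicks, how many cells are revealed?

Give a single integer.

Answer: 6

Derivation:
Click 1 (2,1) count=2: revealed 1 new [(2,1)] -> total=1
Click 2 (0,0) count=0: revealed 4 new [(0,0) (0,1) (1,0) (1,1)] -> total=5
Click 3 (1,4) count=2: revealed 1 new [(1,4)] -> total=6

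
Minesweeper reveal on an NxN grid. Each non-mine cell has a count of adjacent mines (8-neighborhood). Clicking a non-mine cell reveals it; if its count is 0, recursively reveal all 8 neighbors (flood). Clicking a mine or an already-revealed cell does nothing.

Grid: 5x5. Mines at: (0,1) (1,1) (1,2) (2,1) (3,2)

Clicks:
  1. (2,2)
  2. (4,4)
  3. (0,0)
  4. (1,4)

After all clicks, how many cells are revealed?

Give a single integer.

Answer: 12

Derivation:
Click 1 (2,2) count=4: revealed 1 new [(2,2)] -> total=1
Click 2 (4,4) count=0: revealed 10 new [(0,3) (0,4) (1,3) (1,4) (2,3) (2,4) (3,3) (3,4) (4,3) (4,4)] -> total=11
Click 3 (0,0) count=2: revealed 1 new [(0,0)] -> total=12
Click 4 (1,4) count=0: revealed 0 new [(none)] -> total=12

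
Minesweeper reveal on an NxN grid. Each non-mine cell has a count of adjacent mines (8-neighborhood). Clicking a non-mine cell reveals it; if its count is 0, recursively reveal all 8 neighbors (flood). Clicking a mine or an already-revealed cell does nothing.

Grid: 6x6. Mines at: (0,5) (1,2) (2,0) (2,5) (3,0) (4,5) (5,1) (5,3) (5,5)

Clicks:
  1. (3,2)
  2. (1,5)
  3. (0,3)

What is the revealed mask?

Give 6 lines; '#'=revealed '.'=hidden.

Answer: ...#..
.....#
.####.
.####.
.####.
......

Derivation:
Click 1 (3,2) count=0: revealed 12 new [(2,1) (2,2) (2,3) (2,4) (3,1) (3,2) (3,3) (3,4) (4,1) (4,2) (4,3) (4,4)] -> total=12
Click 2 (1,5) count=2: revealed 1 new [(1,5)] -> total=13
Click 3 (0,3) count=1: revealed 1 new [(0,3)] -> total=14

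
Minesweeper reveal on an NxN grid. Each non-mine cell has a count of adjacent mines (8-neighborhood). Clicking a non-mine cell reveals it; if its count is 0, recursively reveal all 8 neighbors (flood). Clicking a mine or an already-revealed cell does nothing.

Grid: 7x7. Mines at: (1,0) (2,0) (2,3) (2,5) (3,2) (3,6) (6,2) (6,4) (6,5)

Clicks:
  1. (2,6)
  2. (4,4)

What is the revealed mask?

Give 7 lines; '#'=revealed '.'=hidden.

Click 1 (2,6) count=2: revealed 1 new [(2,6)] -> total=1
Click 2 (4,4) count=0: revealed 9 new [(3,3) (3,4) (3,5) (4,3) (4,4) (4,5) (5,3) (5,4) (5,5)] -> total=10

Answer: .......
.......
......#
...###.
...###.
...###.
.......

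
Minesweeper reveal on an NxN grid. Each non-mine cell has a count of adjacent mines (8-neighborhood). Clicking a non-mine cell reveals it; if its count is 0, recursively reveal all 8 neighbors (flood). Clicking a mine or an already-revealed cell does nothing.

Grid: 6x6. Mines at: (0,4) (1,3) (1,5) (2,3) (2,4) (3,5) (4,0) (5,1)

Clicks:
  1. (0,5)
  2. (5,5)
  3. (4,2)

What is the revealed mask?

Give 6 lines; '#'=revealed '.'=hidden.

Click 1 (0,5) count=2: revealed 1 new [(0,5)] -> total=1
Click 2 (5,5) count=0: revealed 11 new [(3,2) (3,3) (3,4) (4,2) (4,3) (4,4) (4,5) (5,2) (5,3) (5,4) (5,5)] -> total=12
Click 3 (4,2) count=1: revealed 0 new [(none)] -> total=12

Answer: .....#
......
......
..###.
..####
..####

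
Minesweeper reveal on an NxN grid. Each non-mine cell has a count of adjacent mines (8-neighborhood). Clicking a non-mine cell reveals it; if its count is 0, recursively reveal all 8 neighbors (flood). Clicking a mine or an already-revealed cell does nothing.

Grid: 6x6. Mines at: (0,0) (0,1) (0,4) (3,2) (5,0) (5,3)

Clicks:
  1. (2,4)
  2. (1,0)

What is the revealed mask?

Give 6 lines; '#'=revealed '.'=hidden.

Click 1 (2,4) count=0: revealed 14 new [(1,3) (1,4) (1,5) (2,3) (2,4) (2,5) (3,3) (3,4) (3,5) (4,3) (4,4) (4,5) (5,4) (5,5)] -> total=14
Click 2 (1,0) count=2: revealed 1 new [(1,0)] -> total=15

Answer: ......
#..###
...###
...###
...###
....##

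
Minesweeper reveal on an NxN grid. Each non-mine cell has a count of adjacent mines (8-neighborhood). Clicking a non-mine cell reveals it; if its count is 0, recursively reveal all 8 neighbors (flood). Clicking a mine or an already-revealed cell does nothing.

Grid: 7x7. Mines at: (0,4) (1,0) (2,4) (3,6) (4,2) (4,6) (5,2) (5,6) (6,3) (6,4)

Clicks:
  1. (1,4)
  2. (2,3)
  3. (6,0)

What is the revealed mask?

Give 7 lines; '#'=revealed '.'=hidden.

Answer: .......
....#..
##.#...
##.....
##.....
##.....
##.....

Derivation:
Click 1 (1,4) count=2: revealed 1 new [(1,4)] -> total=1
Click 2 (2,3) count=1: revealed 1 new [(2,3)] -> total=2
Click 3 (6,0) count=0: revealed 10 new [(2,0) (2,1) (3,0) (3,1) (4,0) (4,1) (5,0) (5,1) (6,0) (6,1)] -> total=12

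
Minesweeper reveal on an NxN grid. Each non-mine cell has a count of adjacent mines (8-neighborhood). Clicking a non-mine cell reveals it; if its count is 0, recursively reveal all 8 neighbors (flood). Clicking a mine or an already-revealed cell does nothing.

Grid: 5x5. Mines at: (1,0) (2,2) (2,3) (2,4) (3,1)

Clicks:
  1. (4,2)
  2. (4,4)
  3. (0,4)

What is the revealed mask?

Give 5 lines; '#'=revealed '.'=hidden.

Answer: .####
.####
.....
..###
..###

Derivation:
Click 1 (4,2) count=1: revealed 1 new [(4,2)] -> total=1
Click 2 (4,4) count=0: revealed 5 new [(3,2) (3,3) (3,4) (4,3) (4,4)] -> total=6
Click 3 (0,4) count=0: revealed 8 new [(0,1) (0,2) (0,3) (0,4) (1,1) (1,2) (1,3) (1,4)] -> total=14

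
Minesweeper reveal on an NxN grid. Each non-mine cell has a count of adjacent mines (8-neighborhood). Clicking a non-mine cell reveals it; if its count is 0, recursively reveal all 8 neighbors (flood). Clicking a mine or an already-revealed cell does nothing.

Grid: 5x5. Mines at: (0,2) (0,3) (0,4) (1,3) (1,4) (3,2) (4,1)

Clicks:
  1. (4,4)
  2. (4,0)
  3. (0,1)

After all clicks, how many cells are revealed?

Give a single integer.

Click 1 (4,4) count=0: revealed 6 new [(2,3) (2,4) (3,3) (3,4) (4,3) (4,4)] -> total=6
Click 2 (4,0) count=1: revealed 1 new [(4,0)] -> total=7
Click 3 (0,1) count=1: revealed 1 new [(0,1)] -> total=8

Answer: 8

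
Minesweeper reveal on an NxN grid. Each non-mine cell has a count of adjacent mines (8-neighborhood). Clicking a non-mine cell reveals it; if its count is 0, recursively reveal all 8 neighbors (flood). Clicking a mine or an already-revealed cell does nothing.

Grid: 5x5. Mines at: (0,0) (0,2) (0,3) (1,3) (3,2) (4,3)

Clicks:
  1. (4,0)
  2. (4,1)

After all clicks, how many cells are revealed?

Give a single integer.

Click 1 (4,0) count=0: revealed 8 new [(1,0) (1,1) (2,0) (2,1) (3,0) (3,1) (4,0) (4,1)] -> total=8
Click 2 (4,1) count=1: revealed 0 new [(none)] -> total=8

Answer: 8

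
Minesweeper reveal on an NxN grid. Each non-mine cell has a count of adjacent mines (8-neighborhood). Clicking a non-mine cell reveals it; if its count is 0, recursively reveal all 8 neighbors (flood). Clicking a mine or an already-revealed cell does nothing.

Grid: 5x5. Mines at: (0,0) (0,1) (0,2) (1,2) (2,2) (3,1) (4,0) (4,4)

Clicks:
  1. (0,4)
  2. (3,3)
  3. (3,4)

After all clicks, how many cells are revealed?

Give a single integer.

Click 1 (0,4) count=0: revealed 8 new [(0,3) (0,4) (1,3) (1,4) (2,3) (2,4) (3,3) (3,4)] -> total=8
Click 2 (3,3) count=2: revealed 0 new [(none)] -> total=8
Click 3 (3,4) count=1: revealed 0 new [(none)] -> total=8

Answer: 8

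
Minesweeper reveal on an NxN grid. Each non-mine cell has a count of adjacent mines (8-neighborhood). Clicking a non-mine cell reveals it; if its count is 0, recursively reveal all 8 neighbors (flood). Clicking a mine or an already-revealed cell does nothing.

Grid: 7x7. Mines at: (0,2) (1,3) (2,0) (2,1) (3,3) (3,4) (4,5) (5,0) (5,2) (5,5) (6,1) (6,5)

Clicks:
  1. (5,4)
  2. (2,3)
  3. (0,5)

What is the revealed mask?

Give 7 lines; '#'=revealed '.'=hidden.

Answer: ....###
....###
...####
.....##
.......
....#..
.......

Derivation:
Click 1 (5,4) count=3: revealed 1 new [(5,4)] -> total=1
Click 2 (2,3) count=3: revealed 1 new [(2,3)] -> total=2
Click 3 (0,5) count=0: revealed 11 new [(0,4) (0,5) (0,6) (1,4) (1,5) (1,6) (2,4) (2,5) (2,6) (3,5) (3,6)] -> total=13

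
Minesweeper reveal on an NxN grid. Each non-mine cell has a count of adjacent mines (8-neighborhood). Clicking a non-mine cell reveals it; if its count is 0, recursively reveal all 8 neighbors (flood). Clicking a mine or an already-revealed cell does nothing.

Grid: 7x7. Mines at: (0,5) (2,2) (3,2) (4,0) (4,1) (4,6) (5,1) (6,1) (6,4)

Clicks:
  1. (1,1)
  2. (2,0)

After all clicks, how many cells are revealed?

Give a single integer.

Click 1 (1,1) count=1: revealed 1 new [(1,1)] -> total=1
Click 2 (2,0) count=0: revealed 13 new [(0,0) (0,1) (0,2) (0,3) (0,4) (1,0) (1,2) (1,3) (1,4) (2,0) (2,1) (3,0) (3,1)] -> total=14

Answer: 14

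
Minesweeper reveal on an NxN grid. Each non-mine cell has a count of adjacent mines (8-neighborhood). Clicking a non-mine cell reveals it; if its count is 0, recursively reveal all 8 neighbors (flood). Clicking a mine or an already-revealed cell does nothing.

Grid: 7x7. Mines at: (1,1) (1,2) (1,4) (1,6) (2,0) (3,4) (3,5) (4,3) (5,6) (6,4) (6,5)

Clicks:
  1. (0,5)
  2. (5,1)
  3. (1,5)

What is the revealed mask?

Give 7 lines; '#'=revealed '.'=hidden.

Click 1 (0,5) count=2: revealed 1 new [(0,5)] -> total=1
Click 2 (5,1) count=0: revealed 14 new [(3,0) (3,1) (3,2) (4,0) (4,1) (4,2) (5,0) (5,1) (5,2) (5,3) (6,0) (6,1) (6,2) (6,3)] -> total=15
Click 3 (1,5) count=2: revealed 1 new [(1,5)] -> total=16

Answer: .....#.
.....#.
.......
###....
###....
####...
####...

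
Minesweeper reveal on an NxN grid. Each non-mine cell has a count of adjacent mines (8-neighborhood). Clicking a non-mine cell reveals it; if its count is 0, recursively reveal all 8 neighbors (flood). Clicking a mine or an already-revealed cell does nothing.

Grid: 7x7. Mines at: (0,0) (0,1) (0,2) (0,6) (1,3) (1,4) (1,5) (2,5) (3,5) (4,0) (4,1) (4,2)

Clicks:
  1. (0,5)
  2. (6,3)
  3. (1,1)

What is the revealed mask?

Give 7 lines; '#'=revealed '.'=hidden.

Answer: .....#.
.#.....
.......
.......
...####
#######
#######

Derivation:
Click 1 (0,5) count=3: revealed 1 new [(0,5)] -> total=1
Click 2 (6,3) count=0: revealed 18 new [(4,3) (4,4) (4,5) (4,6) (5,0) (5,1) (5,2) (5,3) (5,4) (5,5) (5,6) (6,0) (6,1) (6,2) (6,3) (6,4) (6,5) (6,6)] -> total=19
Click 3 (1,1) count=3: revealed 1 new [(1,1)] -> total=20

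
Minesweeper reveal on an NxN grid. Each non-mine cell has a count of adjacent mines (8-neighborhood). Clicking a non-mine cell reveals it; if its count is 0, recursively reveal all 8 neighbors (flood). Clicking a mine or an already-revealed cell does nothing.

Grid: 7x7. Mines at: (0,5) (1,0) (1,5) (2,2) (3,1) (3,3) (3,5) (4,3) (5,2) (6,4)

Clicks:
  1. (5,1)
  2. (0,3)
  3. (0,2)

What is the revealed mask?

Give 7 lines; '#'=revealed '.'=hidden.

Answer: .####..
.####..
.......
.......
.......
.#.....
.......

Derivation:
Click 1 (5,1) count=1: revealed 1 new [(5,1)] -> total=1
Click 2 (0,3) count=0: revealed 8 new [(0,1) (0,2) (0,3) (0,4) (1,1) (1,2) (1,3) (1,4)] -> total=9
Click 3 (0,2) count=0: revealed 0 new [(none)] -> total=9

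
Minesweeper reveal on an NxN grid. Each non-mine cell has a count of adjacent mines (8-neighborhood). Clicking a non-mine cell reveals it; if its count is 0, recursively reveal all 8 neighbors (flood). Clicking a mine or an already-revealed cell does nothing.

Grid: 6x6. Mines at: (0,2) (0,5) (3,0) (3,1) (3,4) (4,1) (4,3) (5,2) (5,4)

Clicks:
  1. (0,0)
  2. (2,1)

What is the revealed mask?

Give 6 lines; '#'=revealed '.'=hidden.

Click 1 (0,0) count=0: revealed 6 new [(0,0) (0,1) (1,0) (1,1) (2,0) (2,1)] -> total=6
Click 2 (2,1) count=2: revealed 0 new [(none)] -> total=6

Answer: ##....
##....
##....
......
......
......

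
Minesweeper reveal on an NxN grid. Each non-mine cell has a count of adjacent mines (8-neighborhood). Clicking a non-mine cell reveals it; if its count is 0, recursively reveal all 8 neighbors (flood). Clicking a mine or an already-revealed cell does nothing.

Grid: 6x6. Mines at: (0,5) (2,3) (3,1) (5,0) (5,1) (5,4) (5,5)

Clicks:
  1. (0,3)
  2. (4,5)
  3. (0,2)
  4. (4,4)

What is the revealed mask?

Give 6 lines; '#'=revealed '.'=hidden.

Answer: #####.
#####.
###...
......
....##
......

Derivation:
Click 1 (0,3) count=0: revealed 13 new [(0,0) (0,1) (0,2) (0,3) (0,4) (1,0) (1,1) (1,2) (1,3) (1,4) (2,0) (2,1) (2,2)] -> total=13
Click 2 (4,5) count=2: revealed 1 new [(4,5)] -> total=14
Click 3 (0,2) count=0: revealed 0 new [(none)] -> total=14
Click 4 (4,4) count=2: revealed 1 new [(4,4)] -> total=15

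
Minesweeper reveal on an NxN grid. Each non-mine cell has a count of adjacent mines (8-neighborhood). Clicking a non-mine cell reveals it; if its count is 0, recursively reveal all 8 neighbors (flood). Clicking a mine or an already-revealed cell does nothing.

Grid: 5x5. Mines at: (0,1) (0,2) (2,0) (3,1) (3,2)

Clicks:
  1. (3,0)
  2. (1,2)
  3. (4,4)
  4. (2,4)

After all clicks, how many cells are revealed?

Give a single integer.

Answer: 12

Derivation:
Click 1 (3,0) count=2: revealed 1 new [(3,0)] -> total=1
Click 2 (1,2) count=2: revealed 1 new [(1,2)] -> total=2
Click 3 (4,4) count=0: revealed 10 new [(0,3) (0,4) (1,3) (1,4) (2,3) (2,4) (3,3) (3,4) (4,3) (4,4)] -> total=12
Click 4 (2,4) count=0: revealed 0 new [(none)] -> total=12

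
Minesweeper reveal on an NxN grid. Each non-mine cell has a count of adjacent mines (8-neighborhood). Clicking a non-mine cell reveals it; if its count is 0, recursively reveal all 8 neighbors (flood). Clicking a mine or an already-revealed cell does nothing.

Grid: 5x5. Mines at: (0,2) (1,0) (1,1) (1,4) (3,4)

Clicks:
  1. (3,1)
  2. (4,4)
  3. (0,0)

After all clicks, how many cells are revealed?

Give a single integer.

Click 1 (3,1) count=0: revealed 12 new [(2,0) (2,1) (2,2) (2,3) (3,0) (3,1) (3,2) (3,3) (4,0) (4,1) (4,2) (4,3)] -> total=12
Click 2 (4,4) count=1: revealed 1 new [(4,4)] -> total=13
Click 3 (0,0) count=2: revealed 1 new [(0,0)] -> total=14

Answer: 14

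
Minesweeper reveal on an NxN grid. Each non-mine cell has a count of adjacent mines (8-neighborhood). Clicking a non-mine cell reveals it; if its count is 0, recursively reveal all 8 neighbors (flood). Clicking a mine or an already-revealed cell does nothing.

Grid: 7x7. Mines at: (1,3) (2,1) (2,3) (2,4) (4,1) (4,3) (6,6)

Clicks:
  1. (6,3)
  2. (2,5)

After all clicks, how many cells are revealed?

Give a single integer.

Answer: 13

Derivation:
Click 1 (6,3) count=0: revealed 12 new [(5,0) (5,1) (5,2) (5,3) (5,4) (5,5) (6,0) (6,1) (6,2) (6,3) (6,4) (6,5)] -> total=12
Click 2 (2,5) count=1: revealed 1 new [(2,5)] -> total=13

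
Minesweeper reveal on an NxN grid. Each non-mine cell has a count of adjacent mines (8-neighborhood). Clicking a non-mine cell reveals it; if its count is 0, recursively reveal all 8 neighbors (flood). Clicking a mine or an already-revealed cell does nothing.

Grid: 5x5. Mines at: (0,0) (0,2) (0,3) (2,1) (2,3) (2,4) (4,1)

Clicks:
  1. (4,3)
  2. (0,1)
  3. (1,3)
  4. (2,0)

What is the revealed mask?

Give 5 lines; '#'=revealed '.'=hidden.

Click 1 (4,3) count=0: revealed 6 new [(3,2) (3,3) (3,4) (4,2) (4,3) (4,4)] -> total=6
Click 2 (0,1) count=2: revealed 1 new [(0,1)] -> total=7
Click 3 (1,3) count=4: revealed 1 new [(1,3)] -> total=8
Click 4 (2,0) count=1: revealed 1 new [(2,0)] -> total=9

Answer: .#...
...#.
#....
..###
..###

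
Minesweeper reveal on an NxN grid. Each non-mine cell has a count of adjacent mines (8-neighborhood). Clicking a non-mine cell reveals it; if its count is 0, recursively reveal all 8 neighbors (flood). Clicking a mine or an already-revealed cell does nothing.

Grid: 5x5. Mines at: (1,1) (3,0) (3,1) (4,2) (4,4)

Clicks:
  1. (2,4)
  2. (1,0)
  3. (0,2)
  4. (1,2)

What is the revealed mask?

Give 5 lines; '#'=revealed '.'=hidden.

Click 1 (2,4) count=0: revealed 12 new [(0,2) (0,3) (0,4) (1,2) (1,3) (1,4) (2,2) (2,3) (2,4) (3,2) (3,3) (3,4)] -> total=12
Click 2 (1,0) count=1: revealed 1 new [(1,0)] -> total=13
Click 3 (0,2) count=1: revealed 0 new [(none)] -> total=13
Click 4 (1,2) count=1: revealed 0 new [(none)] -> total=13

Answer: ..###
#.###
..###
..###
.....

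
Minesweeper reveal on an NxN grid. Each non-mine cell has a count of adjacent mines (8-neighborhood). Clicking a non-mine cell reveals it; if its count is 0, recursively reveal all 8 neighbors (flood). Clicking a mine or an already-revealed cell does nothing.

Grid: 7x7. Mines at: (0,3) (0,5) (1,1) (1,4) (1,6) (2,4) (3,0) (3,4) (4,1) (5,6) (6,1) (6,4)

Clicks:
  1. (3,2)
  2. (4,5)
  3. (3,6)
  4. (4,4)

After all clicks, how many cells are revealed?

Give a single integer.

Click 1 (3,2) count=1: revealed 1 new [(3,2)] -> total=1
Click 2 (4,5) count=2: revealed 1 new [(4,5)] -> total=2
Click 3 (3,6) count=0: revealed 5 new [(2,5) (2,6) (3,5) (3,6) (4,6)] -> total=7
Click 4 (4,4) count=1: revealed 1 new [(4,4)] -> total=8

Answer: 8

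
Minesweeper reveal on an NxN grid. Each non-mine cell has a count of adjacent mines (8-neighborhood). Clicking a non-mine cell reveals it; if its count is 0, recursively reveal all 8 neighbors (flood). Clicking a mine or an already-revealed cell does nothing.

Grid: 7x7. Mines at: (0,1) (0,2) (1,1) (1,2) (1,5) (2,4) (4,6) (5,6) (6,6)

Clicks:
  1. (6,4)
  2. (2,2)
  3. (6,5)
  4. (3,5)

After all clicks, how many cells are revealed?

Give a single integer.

Click 1 (6,4) count=0: revealed 28 new [(2,0) (2,1) (2,2) (2,3) (3,0) (3,1) (3,2) (3,3) (3,4) (3,5) (4,0) (4,1) (4,2) (4,3) (4,4) (4,5) (5,0) (5,1) (5,2) (5,3) (5,4) (5,5) (6,0) (6,1) (6,2) (6,3) (6,4) (6,5)] -> total=28
Click 2 (2,2) count=2: revealed 0 new [(none)] -> total=28
Click 3 (6,5) count=2: revealed 0 new [(none)] -> total=28
Click 4 (3,5) count=2: revealed 0 new [(none)] -> total=28

Answer: 28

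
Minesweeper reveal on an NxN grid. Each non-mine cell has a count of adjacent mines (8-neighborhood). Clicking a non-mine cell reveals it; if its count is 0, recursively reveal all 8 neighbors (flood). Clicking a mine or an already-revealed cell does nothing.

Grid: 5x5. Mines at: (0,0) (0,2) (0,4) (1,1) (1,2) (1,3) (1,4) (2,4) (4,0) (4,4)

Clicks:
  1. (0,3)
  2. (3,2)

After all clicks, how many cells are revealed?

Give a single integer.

Answer: 10

Derivation:
Click 1 (0,3) count=5: revealed 1 new [(0,3)] -> total=1
Click 2 (3,2) count=0: revealed 9 new [(2,1) (2,2) (2,3) (3,1) (3,2) (3,3) (4,1) (4,2) (4,3)] -> total=10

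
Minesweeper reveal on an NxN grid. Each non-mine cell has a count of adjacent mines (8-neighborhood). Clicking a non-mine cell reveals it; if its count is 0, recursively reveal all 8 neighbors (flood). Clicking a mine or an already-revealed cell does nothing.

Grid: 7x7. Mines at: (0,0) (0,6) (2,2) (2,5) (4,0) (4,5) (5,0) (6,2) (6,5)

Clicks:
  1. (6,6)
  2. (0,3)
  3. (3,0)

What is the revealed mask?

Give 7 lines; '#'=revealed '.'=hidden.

Click 1 (6,6) count=1: revealed 1 new [(6,6)] -> total=1
Click 2 (0,3) count=0: revealed 10 new [(0,1) (0,2) (0,3) (0,4) (0,5) (1,1) (1,2) (1,3) (1,4) (1,5)] -> total=11
Click 3 (3,0) count=1: revealed 1 new [(3,0)] -> total=12

Answer: .#####.
.#####.
.......
#......
.......
.......
......#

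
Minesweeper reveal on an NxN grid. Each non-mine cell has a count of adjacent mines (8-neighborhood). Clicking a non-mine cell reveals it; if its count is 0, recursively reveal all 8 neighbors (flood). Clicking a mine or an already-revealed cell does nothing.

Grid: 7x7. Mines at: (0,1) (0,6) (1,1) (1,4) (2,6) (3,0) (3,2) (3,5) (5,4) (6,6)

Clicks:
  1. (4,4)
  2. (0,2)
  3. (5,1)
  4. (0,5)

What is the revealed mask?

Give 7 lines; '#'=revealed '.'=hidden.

Click 1 (4,4) count=2: revealed 1 new [(4,4)] -> total=1
Click 2 (0,2) count=2: revealed 1 new [(0,2)] -> total=2
Click 3 (5,1) count=0: revealed 12 new [(4,0) (4,1) (4,2) (4,3) (5,0) (5,1) (5,2) (5,3) (6,0) (6,1) (6,2) (6,3)] -> total=14
Click 4 (0,5) count=2: revealed 1 new [(0,5)] -> total=15

Answer: ..#..#.
.......
.......
.......
#####..
####...
####...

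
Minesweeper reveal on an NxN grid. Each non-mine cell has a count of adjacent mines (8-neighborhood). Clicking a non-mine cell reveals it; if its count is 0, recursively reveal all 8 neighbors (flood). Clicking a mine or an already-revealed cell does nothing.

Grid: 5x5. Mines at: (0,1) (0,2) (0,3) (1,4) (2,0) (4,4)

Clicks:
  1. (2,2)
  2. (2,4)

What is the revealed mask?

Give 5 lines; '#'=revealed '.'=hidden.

Answer: .....
.###.
.####
####.
####.

Derivation:
Click 1 (2,2) count=0: revealed 14 new [(1,1) (1,2) (1,3) (2,1) (2,2) (2,3) (3,0) (3,1) (3,2) (3,3) (4,0) (4,1) (4,2) (4,3)] -> total=14
Click 2 (2,4) count=1: revealed 1 new [(2,4)] -> total=15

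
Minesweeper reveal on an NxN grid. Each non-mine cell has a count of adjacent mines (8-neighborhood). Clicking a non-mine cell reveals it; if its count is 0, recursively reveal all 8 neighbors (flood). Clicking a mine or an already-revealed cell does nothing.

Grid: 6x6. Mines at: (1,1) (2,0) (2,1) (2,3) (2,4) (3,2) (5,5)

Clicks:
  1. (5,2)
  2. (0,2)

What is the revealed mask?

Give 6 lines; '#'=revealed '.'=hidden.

Click 1 (5,2) count=0: revealed 12 new [(3,0) (3,1) (4,0) (4,1) (4,2) (4,3) (4,4) (5,0) (5,1) (5,2) (5,3) (5,4)] -> total=12
Click 2 (0,2) count=1: revealed 1 new [(0,2)] -> total=13

Answer: ..#...
......
......
##....
#####.
#####.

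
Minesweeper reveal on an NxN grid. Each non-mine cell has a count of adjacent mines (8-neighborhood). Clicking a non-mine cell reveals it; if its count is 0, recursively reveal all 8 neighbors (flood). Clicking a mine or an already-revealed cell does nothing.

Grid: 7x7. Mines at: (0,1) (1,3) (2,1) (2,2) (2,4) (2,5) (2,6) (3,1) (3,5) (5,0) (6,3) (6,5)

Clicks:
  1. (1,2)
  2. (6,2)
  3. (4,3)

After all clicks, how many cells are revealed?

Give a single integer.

Click 1 (1,2) count=4: revealed 1 new [(1,2)] -> total=1
Click 2 (6,2) count=1: revealed 1 new [(6,2)] -> total=2
Click 3 (4,3) count=0: revealed 9 new [(3,2) (3,3) (3,4) (4,2) (4,3) (4,4) (5,2) (5,3) (5,4)] -> total=11

Answer: 11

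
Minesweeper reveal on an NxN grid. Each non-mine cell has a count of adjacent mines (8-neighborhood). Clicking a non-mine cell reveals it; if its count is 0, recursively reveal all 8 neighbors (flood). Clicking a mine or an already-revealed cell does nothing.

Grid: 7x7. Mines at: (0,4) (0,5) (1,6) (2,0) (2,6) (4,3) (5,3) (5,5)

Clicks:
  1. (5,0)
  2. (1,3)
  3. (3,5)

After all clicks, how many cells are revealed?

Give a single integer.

Answer: 14

Derivation:
Click 1 (5,0) count=0: revealed 12 new [(3,0) (3,1) (3,2) (4,0) (4,1) (4,2) (5,0) (5,1) (5,2) (6,0) (6,1) (6,2)] -> total=12
Click 2 (1,3) count=1: revealed 1 new [(1,3)] -> total=13
Click 3 (3,5) count=1: revealed 1 new [(3,5)] -> total=14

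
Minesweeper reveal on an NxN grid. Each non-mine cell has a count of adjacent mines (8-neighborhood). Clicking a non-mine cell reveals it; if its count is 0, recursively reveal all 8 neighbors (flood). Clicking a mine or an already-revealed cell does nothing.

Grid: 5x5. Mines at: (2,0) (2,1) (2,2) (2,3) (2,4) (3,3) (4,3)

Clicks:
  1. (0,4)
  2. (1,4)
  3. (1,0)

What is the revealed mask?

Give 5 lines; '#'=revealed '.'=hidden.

Click 1 (0,4) count=0: revealed 10 new [(0,0) (0,1) (0,2) (0,3) (0,4) (1,0) (1,1) (1,2) (1,3) (1,4)] -> total=10
Click 2 (1,4) count=2: revealed 0 new [(none)] -> total=10
Click 3 (1,0) count=2: revealed 0 new [(none)] -> total=10

Answer: #####
#####
.....
.....
.....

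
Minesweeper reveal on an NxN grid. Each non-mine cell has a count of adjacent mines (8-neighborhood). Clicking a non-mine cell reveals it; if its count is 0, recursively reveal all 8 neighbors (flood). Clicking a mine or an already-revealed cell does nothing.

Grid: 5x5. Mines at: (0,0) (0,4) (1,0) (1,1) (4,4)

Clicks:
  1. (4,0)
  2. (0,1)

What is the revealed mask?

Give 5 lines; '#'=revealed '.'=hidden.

Click 1 (4,0) count=0: revealed 17 new [(1,2) (1,3) (1,4) (2,0) (2,1) (2,2) (2,3) (2,4) (3,0) (3,1) (3,2) (3,3) (3,4) (4,0) (4,1) (4,2) (4,3)] -> total=17
Click 2 (0,1) count=3: revealed 1 new [(0,1)] -> total=18

Answer: .#...
..###
#####
#####
####.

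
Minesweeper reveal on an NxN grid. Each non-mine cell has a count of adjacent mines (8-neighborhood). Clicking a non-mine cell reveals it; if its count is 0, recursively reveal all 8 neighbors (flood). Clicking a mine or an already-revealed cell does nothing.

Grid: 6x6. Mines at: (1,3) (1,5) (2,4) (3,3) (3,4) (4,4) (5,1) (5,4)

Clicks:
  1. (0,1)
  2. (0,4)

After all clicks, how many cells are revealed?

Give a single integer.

Answer: 16

Derivation:
Click 1 (0,1) count=0: revealed 15 new [(0,0) (0,1) (0,2) (1,0) (1,1) (1,2) (2,0) (2,1) (2,2) (3,0) (3,1) (3,2) (4,0) (4,1) (4,2)] -> total=15
Click 2 (0,4) count=2: revealed 1 new [(0,4)] -> total=16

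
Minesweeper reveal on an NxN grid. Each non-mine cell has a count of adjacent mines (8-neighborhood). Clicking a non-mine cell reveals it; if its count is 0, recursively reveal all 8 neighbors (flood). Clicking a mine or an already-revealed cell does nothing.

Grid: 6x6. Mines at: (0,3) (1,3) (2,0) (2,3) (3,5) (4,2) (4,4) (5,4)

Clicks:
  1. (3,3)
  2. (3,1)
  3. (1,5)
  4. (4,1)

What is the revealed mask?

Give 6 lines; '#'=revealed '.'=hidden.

Click 1 (3,3) count=3: revealed 1 new [(3,3)] -> total=1
Click 2 (3,1) count=2: revealed 1 new [(3,1)] -> total=2
Click 3 (1,5) count=0: revealed 6 new [(0,4) (0,5) (1,4) (1,5) (2,4) (2,5)] -> total=8
Click 4 (4,1) count=1: revealed 1 new [(4,1)] -> total=9

Answer: ....##
....##
....##
.#.#..
.#....
......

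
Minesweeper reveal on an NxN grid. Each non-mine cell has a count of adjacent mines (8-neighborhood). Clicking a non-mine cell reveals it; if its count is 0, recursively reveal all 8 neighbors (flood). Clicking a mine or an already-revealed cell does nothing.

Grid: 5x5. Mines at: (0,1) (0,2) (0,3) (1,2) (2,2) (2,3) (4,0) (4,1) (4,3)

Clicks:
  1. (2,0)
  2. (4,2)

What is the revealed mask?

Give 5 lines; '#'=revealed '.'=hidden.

Answer: .....
##...
##...
##...
..#..

Derivation:
Click 1 (2,0) count=0: revealed 6 new [(1,0) (1,1) (2,0) (2,1) (3,0) (3,1)] -> total=6
Click 2 (4,2) count=2: revealed 1 new [(4,2)] -> total=7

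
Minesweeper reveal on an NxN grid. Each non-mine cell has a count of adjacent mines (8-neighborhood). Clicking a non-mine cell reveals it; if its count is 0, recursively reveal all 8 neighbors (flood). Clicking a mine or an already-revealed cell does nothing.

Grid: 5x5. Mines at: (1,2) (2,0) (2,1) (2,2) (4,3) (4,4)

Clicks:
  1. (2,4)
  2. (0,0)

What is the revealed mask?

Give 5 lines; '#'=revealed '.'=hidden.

Answer: ##.##
##.##
...##
...##
.....

Derivation:
Click 1 (2,4) count=0: revealed 8 new [(0,3) (0,4) (1,3) (1,4) (2,3) (2,4) (3,3) (3,4)] -> total=8
Click 2 (0,0) count=0: revealed 4 new [(0,0) (0,1) (1,0) (1,1)] -> total=12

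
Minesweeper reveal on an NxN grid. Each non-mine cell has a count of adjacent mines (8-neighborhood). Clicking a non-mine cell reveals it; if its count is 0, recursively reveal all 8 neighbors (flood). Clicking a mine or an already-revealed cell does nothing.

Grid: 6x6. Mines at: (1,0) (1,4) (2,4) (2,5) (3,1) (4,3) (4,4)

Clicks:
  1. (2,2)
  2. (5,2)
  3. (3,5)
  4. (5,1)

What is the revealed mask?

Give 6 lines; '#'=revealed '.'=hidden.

Click 1 (2,2) count=1: revealed 1 new [(2,2)] -> total=1
Click 2 (5,2) count=1: revealed 1 new [(5,2)] -> total=2
Click 3 (3,5) count=3: revealed 1 new [(3,5)] -> total=3
Click 4 (5,1) count=0: revealed 5 new [(4,0) (4,1) (4,2) (5,0) (5,1)] -> total=8

Answer: ......
......
..#...
.....#
###...
###...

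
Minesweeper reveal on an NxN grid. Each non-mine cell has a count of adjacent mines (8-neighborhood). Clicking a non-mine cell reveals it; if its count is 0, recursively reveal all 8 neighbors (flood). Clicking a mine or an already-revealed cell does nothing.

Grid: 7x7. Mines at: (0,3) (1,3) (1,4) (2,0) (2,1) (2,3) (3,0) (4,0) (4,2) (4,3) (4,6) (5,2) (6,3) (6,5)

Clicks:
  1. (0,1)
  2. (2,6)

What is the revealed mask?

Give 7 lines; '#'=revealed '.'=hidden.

Answer: ###..##
###..##
.....##
.....##
.......
.......
.......

Derivation:
Click 1 (0,1) count=0: revealed 6 new [(0,0) (0,1) (0,2) (1,0) (1,1) (1,2)] -> total=6
Click 2 (2,6) count=0: revealed 8 new [(0,5) (0,6) (1,5) (1,6) (2,5) (2,6) (3,5) (3,6)] -> total=14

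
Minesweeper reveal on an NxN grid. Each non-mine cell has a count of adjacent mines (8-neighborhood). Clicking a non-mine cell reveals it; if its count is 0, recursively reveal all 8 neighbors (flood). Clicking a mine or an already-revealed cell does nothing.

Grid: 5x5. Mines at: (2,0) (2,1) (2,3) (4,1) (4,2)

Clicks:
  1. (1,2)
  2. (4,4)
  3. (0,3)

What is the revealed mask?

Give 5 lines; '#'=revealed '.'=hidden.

Answer: #####
#####
.....
...##
...##

Derivation:
Click 1 (1,2) count=2: revealed 1 new [(1,2)] -> total=1
Click 2 (4,4) count=0: revealed 4 new [(3,3) (3,4) (4,3) (4,4)] -> total=5
Click 3 (0,3) count=0: revealed 9 new [(0,0) (0,1) (0,2) (0,3) (0,4) (1,0) (1,1) (1,3) (1,4)] -> total=14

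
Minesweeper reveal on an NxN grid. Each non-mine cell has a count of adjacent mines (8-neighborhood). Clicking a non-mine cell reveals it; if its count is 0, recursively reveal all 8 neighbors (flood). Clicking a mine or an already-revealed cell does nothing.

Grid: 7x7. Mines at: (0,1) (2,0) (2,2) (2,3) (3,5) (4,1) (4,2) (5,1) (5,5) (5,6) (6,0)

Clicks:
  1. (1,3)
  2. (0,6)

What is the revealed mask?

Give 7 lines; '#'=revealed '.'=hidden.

Answer: ..#####
..#####
....###
.......
.......
.......
.......

Derivation:
Click 1 (1,3) count=2: revealed 1 new [(1,3)] -> total=1
Click 2 (0,6) count=0: revealed 12 new [(0,2) (0,3) (0,4) (0,5) (0,6) (1,2) (1,4) (1,5) (1,6) (2,4) (2,5) (2,6)] -> total=13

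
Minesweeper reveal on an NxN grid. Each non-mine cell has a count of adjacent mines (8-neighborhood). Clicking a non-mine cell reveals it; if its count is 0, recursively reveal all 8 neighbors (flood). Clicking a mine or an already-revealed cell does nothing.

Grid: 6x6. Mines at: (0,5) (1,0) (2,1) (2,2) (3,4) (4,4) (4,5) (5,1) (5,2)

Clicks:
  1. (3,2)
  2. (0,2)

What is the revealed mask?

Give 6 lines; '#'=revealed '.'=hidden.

Answer: .####.
.####.
......
..#...
......
......

Derivation:
Click 1 (3,2) count=2: revealed 1 new [(3,2)] -> total=1
Click 2 (0,2) count=0: revealed 8 new [(0,1) (0,2) (0,3) (0,4) (1,1) (1,2) (1,3) (1,4)] -> total=9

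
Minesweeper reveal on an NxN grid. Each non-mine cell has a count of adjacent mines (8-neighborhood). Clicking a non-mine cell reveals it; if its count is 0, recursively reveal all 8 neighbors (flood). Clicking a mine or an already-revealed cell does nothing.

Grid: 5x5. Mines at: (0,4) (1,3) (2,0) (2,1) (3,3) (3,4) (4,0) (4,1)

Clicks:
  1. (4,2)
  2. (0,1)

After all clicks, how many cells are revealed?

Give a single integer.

Answer: 7

Derivation:
Click 1 (4,2) count=2: revealed 1 new [(4,2)] -> total=1
Click 2 (0,1) count=0: revealed 6 new [(0,0) (0,1) (0,2) (1,0) (1,1) (1,2)] -> total=7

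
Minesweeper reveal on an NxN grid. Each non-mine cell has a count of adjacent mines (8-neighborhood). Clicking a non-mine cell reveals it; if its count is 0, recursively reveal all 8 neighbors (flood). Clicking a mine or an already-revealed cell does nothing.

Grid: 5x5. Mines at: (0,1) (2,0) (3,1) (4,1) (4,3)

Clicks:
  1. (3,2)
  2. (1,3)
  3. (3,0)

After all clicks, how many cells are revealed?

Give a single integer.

Answer: 13

Derivation:
Click 1 (3,2) count=3: revealed 1 new [(3,2)] -> total=1
Click 2 (1,3) count=0: revealed 11 new [(0,2) (0,3) (0,4) (1,2) (1,3) (1,4) (2,2) (2,3) (2,4) (3,3) (3,4)] -> total=12
Click 3 (3,0) count=3: revealed 1 new [(3,0)] -> total=13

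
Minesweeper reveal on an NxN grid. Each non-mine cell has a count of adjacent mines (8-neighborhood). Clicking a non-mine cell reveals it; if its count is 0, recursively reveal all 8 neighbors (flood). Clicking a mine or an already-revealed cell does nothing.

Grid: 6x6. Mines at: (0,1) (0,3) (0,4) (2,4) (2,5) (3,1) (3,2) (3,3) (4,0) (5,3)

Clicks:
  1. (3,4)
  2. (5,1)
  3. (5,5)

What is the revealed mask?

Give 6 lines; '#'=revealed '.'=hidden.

Click 1 (3,4) count=3: revealed 1 new [(3,4)] -> total=1
Click 2 (5,1) count=1: revealed 1 new [(5,1)] -> total=2
Click 3 (5,5) count=0: revealed 5 new [(3,5) (4,4) (4,5) (5,4) (5,5)] -> total=7

Answer: ......
......
......
....##
....##
.#..##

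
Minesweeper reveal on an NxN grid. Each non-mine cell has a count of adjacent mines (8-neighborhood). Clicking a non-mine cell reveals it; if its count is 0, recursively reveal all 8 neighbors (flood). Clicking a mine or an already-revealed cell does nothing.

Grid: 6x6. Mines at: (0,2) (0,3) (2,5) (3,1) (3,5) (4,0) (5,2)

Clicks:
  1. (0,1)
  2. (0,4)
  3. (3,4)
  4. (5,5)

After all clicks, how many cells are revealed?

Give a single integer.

Click 1 (0,1) count=1: revealed 1 new [(0,1)] -> total=1
Click 2 (0,4) count=1: revealed 1 new [(0,4)] -> total=2
Click 3 (3,4) count=2: revealed 1 new [(3,4)] -> total=3
Click 4 (5,5) count=0: revealed 6 new [(4,3) (4,4) (4,5) (5,3) (5,4) (5,5)] -> total=9

Answer: 9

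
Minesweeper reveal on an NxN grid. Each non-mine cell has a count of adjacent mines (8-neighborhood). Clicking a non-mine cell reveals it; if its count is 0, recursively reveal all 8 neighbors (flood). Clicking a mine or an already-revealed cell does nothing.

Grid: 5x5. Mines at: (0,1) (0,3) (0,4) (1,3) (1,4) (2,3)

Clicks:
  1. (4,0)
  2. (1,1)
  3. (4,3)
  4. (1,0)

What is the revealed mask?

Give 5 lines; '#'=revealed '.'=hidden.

Answer: .....
###..
###..
#####
#####

Derivation:
Click 1 (4,0) count=0: revealed 16 new [(1,0) (1,1) (1,2) (2,0) (2,1) (2,2) (3,0) (3,1) (3,2) (3,3) (3,4) (4,0) (4,1) (4,2) (4,3) (4,4)] -> total=16
Click 2 (1,1) count=1: revealed 0 new [(none)] -> total=16
Click 3 (4,3) count=0: revealed 0 new [(none)] -> total=16
Click 4 (1,0) count=1: revealed 0 new [(none)] -> total=16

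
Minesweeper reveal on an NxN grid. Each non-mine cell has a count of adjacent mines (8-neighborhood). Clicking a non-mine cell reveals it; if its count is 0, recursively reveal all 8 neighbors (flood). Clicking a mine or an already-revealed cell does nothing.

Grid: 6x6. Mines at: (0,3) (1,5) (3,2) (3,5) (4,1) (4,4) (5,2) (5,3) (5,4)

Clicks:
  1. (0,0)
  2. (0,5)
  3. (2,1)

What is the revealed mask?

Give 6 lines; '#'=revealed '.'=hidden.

Click 1 (0,0) count=0: revealed 11 new [(0,0) (0,1) (0,2) (1,0) (1,1) (1,2) (2,0) (2,1) (2,2) (3,0) (3,1)] -> total=11
Click 2 (0,5) count=1: revealed 1 new [(0,5)] -> total=12
Click 3 (2,1) count=1: revealed 0 new [(none)] -> total=12

Answer: ###..#
###...
###...
##....
......
......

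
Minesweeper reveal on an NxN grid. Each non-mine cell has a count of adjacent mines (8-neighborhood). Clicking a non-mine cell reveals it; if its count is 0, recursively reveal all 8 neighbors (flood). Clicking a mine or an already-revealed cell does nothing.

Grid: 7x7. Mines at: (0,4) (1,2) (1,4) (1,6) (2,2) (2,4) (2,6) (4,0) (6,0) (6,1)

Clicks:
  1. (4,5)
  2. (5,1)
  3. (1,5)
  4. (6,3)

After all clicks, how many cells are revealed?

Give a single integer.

Answer: 24

Derivation:
Click 1 (4,5) count=0: revealed 23 new [(3,1) (3,2) (3,3) (3,4) (3,5) (3,6) (4,1) (4,2) (4,3) (4,4) (4,5) (4,6) (5,1) (5,2) (5,3) (5,4) (5,5) (5,6) (6,2) (6,3) (6,4) (6,5) (6,6)] -> total=23
Click 2 (5,1) count=3: revealed 0 new [(none)] -> total=23
Click 3 (1,5) count=5: revealed 1 new [(1,5)] -> total=24
Click 4 (6,3) count=0: revealed 0 new [(none)] -> total=24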